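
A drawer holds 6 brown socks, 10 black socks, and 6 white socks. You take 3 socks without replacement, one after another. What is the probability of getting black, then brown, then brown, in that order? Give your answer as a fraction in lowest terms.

5/154

Multiply the probability of each draw given the previous ones:
P = 10/22 × 6/21 × 5/20 = 300/9240 = 5/154.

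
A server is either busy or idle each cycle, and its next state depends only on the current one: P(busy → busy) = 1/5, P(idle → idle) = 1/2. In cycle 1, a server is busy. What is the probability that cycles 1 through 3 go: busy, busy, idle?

4/25

Cycle 1 is given. For each transition, use the conditional probability from the current state:
P(busy | busy) = 1/5; P(idle | busy) = 4/5.
P = 1/5 × 4/5 = 4/25.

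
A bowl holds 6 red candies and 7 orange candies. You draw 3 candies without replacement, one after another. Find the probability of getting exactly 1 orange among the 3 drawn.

One ordering (orange drawn first) has probability 7/13 × 6/12 × 5/11 = 210/1716 = 35/286.
There are C(3,1) = 3 such orderings, each equally likely, so P = 3 × 35/286 = 105/286.

105/286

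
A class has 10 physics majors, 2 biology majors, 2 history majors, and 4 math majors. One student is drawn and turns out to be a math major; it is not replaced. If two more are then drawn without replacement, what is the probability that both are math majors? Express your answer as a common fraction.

With the first student removed, 3 math majors remain out of 17.
P = 3/17 × 2/16 = 6/272 = 3/136.

3/136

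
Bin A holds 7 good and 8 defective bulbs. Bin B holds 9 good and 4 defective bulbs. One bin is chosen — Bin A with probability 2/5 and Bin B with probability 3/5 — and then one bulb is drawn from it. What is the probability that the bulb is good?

From Bin A: P(good) = 7/15.
From Bin B: P(good) = 9/13.
Total probability = (2/5)(7/15) + (3/5)(9/13) = 587/975.

587/975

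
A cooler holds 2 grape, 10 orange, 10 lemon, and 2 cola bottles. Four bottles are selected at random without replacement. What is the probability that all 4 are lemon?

P(all lemon) = 10/24 × 9/23 × 8/22 × 7/21 = 5040/255024 = 5/253.

5/253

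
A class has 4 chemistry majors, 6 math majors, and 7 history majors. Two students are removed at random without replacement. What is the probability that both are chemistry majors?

3/68

P = 4/17 × 3/16 = 12/272 = 3/68.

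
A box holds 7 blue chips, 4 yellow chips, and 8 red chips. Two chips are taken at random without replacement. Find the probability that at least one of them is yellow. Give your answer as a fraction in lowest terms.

22/57

P(no yellow) = 15/19 × 14/18 = 210/342 = 35/57.
P(at least one) = 1 − 35/57 = 22/57.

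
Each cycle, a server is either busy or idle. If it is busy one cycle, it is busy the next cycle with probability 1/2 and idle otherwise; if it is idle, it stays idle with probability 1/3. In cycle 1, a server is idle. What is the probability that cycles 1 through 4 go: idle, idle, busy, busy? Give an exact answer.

Cycle 1 is given. For each transition, use the conditional probability from the current state:
P(idle | idle) = 1/3; P(busy | idle) = 2/3; P(busy | busy) = 1/2.
P = 1/3 × 2/3 × 1/2 = 2/18 = 1/9.

1/9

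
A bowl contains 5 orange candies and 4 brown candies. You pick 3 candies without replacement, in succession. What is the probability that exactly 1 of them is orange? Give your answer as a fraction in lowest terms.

One ordering (orange drawn first) has probability 5/9 × 4/8 × 3/7 = 60/504 = 5/42.
There are C(3,1) = 3 such orderings, each equally likely, so P = 3 × 5/42 = 5/14.

5/14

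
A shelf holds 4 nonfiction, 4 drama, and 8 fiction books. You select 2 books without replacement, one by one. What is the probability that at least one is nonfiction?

9/20

P(no nonfiction) = 12/16 × 11/15 = 132/240 = 11/20.
P(at least one) = 1 − 11/20 = 9/20.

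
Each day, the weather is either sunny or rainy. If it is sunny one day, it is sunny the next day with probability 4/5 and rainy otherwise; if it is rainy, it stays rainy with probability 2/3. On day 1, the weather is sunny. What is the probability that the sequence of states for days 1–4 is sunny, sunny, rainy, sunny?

4/75

Day 1 is given. For each transition, use the conditional probability from the current state:
P(sunny | sunny) = 4/5; P(rainy | sunny) = 1/5; P(sunny | rainy) = 1/3.
P = 4/5 × 1/5 × 1/3 = 4/75.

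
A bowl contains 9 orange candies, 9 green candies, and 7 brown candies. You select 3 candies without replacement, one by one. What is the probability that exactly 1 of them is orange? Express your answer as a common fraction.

One ordering (orange drawn first) has probability 9/25 × 16/24 × 15/23 = 2160/13800 = 18/115.
There are C(3,1) = 3 such orderings, each equally likely, so P = 3 × 18/115 = 54/115.

54/115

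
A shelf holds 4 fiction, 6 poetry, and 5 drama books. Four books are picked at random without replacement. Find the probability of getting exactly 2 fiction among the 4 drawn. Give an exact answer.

22/91

One ordering (fiction drawn first) has probability 4/15 × 3/14 × 11/13 × 10/12 = 1320/32760 = 11/273.
There are C(4,2) = 6 such orderings, each equally likely, so P = 6 × 11/273 = 22/91.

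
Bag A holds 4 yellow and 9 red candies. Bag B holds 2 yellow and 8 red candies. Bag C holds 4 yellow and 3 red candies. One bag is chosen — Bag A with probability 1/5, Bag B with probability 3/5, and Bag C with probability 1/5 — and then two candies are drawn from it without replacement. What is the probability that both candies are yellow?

From Bag A: P(both yellow) = (4/13)(3/12) = 1/13.
From Bag B: P(both yellow) = (2/10)(1/9) = 1/45.
From Bag C: P(both yellow) = (4/7)(3/6) = 2/7.
Total probability = (1/5)(1/13) + (3/5)(1/45) + (1/5)(2/7) = 586/6825.

586/6825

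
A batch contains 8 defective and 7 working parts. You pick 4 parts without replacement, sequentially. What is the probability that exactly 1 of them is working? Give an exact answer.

One ordering (working drawn first) has probability 7/15 × 8/14 × 7/13 × 6/12 = 2352/32760 = 14/195.
There are C(4,1) = 4 such orderings, each equally likely, so P = 4 × 14/195 = 56/195.

56/195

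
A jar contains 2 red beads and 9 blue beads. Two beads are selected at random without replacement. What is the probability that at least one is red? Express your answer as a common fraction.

P(no red) = 9/11 × 8/10 = 72/110 = 36/55.
P(at least one) = 1 − 36/55 = 19/55.

19/55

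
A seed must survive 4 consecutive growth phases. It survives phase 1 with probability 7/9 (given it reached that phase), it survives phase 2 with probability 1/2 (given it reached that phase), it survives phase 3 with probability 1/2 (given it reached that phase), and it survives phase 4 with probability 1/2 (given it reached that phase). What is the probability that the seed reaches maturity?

7/72

Each stage is reached only if all earlier stages succeed, so
P = 7/9 × 1/2 × 1/2 × 1/2 = 7/72.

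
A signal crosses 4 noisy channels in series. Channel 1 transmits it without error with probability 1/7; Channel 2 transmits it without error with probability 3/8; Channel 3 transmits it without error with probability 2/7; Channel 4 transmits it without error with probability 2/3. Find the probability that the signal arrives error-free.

1/98

Multiplying along the chain,
P = 1/7 × 3/8 × 2/7 × 2/3 = 12/1176 = 1/98.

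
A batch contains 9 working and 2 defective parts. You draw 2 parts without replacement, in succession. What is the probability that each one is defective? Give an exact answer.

P(all defective) = 2/11 × 1/10 = 2/110 = 1/55.

1/55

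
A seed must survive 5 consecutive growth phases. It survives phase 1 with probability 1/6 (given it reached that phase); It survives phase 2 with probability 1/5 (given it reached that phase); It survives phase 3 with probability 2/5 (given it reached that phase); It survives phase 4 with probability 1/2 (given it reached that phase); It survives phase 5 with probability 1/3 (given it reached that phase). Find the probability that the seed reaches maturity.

Each stage is reached only if all earlier stages succeed, so
P = 1/6 × 1/5 × 2/5 × 1/2 × 1/3 = 2/900 = 1/450.

1/450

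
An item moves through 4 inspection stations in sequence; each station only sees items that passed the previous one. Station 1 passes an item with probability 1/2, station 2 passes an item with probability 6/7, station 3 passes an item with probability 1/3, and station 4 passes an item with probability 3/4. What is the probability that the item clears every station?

Each stage is reached only if all earlier stages succeed, so
P = 1/2 × 6/7 × 1/3 × 3/4 = 18/168 = 3/28.

3/28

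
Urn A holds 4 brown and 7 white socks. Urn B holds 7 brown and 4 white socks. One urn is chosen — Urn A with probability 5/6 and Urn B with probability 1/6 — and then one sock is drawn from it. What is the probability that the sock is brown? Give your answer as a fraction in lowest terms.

9/22

From Urn A: P(brown) = 4/11.
From Urn B: P(brown) = 7/11.
Total probability = (5/6)(4/11) + (1/6)(7/11) = 9/22.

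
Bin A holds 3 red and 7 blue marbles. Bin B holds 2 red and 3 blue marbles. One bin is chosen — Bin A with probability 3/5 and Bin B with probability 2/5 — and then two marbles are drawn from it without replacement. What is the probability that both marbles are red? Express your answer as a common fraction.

2/25

From Bin A: P(both red) = (3/10)(2/9) = 1/15.
From Bin B: P(both red) = (2/5)(1/4) = 1/10.
Total probability = (3/5)(1/15) + (2/5)(1/10) = 2/25.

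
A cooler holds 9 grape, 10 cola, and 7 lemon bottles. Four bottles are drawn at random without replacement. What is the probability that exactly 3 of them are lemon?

133/2990

One ordering (lemon drawn first) has probability 7/26 × 6/25 × 5/24 × 19/23 = 3990/358800 = 133/11960.
There are C(4,3) = 4 such orderings, each equally likely, so P = 4 × 133/11960 = 133/2990.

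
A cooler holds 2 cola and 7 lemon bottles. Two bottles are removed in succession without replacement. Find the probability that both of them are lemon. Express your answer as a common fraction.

P(all lemon) = 7/9 × 6/8 = 42/72 = 7/12.

7/12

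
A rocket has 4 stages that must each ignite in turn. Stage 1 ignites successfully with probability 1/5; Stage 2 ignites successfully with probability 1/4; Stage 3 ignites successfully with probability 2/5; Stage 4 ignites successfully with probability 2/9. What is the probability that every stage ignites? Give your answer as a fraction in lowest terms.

1/225

Each stage is reached only if all earlier stages succeed, so
P = 1/5 × 1/4 × 2/5 × 2/9 = 4/900 = 1/225.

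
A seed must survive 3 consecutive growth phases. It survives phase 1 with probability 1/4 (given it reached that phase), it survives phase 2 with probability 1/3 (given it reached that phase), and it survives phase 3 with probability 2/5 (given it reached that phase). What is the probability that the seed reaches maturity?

1/30

Multiplying along the chain,
P = 1/4 × 1/3 × 2/5 = 2/60 = 1/30.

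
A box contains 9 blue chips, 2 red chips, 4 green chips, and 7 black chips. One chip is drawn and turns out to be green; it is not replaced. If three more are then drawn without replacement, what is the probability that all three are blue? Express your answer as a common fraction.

After the first draw, 9 of the remaining 21 chips are blue.
P = 9/21 × 8/20 × 7/19 = 504/7980 = 6/95.

6/95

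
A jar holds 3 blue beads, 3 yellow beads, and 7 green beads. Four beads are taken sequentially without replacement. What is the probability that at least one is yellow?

P(no yellow) = 10/13 × 9/12 × 8/11 × 7/10 = 5040/17160 = 42/143.
P(at least one) = 1 − 42/143 = 101/143.

101/143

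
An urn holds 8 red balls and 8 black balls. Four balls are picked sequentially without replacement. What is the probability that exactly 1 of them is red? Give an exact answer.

16/65

One ordering (red drawn first) has probability 8/16 × 8/15 × 7/14 × 6/13 = 2688/43680 = 4/65.
There are C(4,1) = 4 such orderings, each equally likely, so P = 4 × 4/65 = 16/65.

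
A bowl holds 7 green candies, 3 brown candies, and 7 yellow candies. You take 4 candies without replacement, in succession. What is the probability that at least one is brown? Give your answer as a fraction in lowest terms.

197/340

P(no brown) = 14/17 × 13/16 × 12/15 × 11/14 = 24024/57120 = 143/340.
P(at least one) = 1 − 143/340 = 197/340.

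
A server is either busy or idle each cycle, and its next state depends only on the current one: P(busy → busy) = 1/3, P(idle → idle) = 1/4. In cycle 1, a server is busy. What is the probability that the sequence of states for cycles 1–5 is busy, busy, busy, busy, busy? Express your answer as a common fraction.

Cycle 1 is given. For each transition, use the conditional probability from the current state:
P(busy | busy) = 1/3; P(busy | busy) = 1/3; P(busy | busy) = 1/3; P(busy | busy) = 1/3.
P = 1/3 × 1/3 × 1/3 × 1/3 = 1/81.

1/81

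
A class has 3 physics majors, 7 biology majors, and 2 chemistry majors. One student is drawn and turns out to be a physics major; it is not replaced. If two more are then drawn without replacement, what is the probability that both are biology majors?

After the first draw, 7 of the remaining 11 students are biology majors.
P = 7/11 × 6/10 = 42/110 = 21/55.

21/55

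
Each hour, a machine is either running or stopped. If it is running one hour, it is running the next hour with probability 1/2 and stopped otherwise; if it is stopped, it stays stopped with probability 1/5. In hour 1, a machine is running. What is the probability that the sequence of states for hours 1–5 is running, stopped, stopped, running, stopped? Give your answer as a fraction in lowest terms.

1/25

Hour 1 is given. For each transition, use the conditional probability from the current state:
P(stopped | running) = 1/2; P(stopped | stopped) = 1/5; P(running | stopped) = 4/5; P(stopped | running) = 1/2.
P = 1/2 × 1/5 × 4/5 × 1/2 = 4/100 = 1/25.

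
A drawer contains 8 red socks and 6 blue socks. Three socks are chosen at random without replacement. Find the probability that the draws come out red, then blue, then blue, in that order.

Each draw changes the counts, so multiply the conditional probabilities along the sequence:
P = 8/14 × 6/13 × 5/12 = 240/2184 = 10/91.

10/91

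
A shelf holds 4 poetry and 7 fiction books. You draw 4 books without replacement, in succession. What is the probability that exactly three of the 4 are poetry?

14/165

One ordering (poetry drawn first) has probability 4/11 × 3/10 × 2/9 × 7/8 = 168/7920 = 7/330.
There are C(4,3) = 4 such orderings, each equally likely, so P = 4 × 7/330 = 14/165.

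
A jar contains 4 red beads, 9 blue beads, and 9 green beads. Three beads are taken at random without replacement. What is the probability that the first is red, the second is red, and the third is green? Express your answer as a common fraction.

9/770

Chain rule:
P = 4/22 × 3/21 × 9/20 = 108/9240 = 9/770.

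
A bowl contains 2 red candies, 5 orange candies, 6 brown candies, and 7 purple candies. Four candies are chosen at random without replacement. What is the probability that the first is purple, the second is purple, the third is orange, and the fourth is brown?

Multiply the probability of each draw given the previous ones:
P = 7/20 × 6/19 × 5/18 × 6/17 = 1260/116280 = 7/646.

7/646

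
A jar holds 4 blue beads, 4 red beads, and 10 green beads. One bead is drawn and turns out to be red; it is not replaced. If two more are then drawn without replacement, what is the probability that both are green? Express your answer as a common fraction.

45/136

After the first draw, 10 of the remaining 17 beads are green.
P = 10/17 × 9/16 = 90/272 = 45/136.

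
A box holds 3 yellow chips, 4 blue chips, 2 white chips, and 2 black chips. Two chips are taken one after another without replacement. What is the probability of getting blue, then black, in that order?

4/55

Chain rule:
P = 4/11 × 2/10 = 8/110 = 4/55.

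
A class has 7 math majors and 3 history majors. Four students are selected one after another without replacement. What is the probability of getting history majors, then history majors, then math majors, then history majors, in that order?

Each draw changes the counts, so multiply the conditional probabilities along the sequence:
P = 3/10 × 2/9 × 7/8 × 1/7 = 42/5040 = 1/120.

1/120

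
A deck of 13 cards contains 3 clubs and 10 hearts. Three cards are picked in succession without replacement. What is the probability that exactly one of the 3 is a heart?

15/143

One ordering (a heart drawn first) has probability 10/13 × 3/12 × 2/11 = 60/1716 = 5/143.
There are C(3,1) = 3 such orderings, each equally likely, so P = 3 × 5/143 = 15/143.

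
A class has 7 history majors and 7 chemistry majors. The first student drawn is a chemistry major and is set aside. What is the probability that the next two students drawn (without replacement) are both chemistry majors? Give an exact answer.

After the first draw, 6 of the remaining 13 students are chemistry majors.
P = 6/13 × 5/12 = 30/156 = 5/26.

5/26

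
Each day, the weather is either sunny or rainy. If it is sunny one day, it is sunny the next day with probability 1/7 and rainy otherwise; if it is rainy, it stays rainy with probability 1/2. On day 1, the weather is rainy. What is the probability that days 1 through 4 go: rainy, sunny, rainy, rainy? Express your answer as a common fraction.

3/14

Day 1 is given. For each transition, use the conditional probability from the current state:
P(sunny | rainy) = 1/2; P(rainy | sunny) = 6/7; P(rainy | rainy) = 1/2.
P = 1/2 × 6/7 × 1/2 = 6/28 = 3/14.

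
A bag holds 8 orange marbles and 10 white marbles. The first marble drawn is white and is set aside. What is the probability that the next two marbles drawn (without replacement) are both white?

After the first draw, 9 of the remaining 17 marbles are white.
P = 9/17 × 8/16 = 72/272 = 9/34.

9/34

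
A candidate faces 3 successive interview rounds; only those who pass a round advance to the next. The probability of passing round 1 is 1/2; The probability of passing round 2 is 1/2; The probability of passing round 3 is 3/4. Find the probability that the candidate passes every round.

Each stage is reached only if all earlier stages succeed, so
P = 1/2 × 1/2 × 3/4 = 3/16.

3/16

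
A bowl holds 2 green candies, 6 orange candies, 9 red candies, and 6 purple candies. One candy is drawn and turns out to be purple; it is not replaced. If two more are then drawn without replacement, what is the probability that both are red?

12/77

After the first draw, 9 of the remaining 22 candies are red.
P = 9/22 × 8/21 = 72/462 = 12/77.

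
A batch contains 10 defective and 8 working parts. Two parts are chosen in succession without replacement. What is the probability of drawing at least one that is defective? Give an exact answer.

125/153

P(no defective) = 8/18 × 7/17 = 56/306 = 28/153.
P(at least one) = 1 − 28/153 = 125/153.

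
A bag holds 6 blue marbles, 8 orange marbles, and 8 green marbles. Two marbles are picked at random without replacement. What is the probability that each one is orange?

P(all orange) = 8/22 × 7/21 = 56/462 = 4/33.

4/33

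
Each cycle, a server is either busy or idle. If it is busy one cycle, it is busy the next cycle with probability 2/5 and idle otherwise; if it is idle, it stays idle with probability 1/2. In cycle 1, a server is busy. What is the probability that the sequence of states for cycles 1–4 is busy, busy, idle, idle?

Cycle 1 is given. For each transition, use the conditional probability from the current state:
P(busy | busy) = 2/5; P(idle | busy) = 3/5; P(idle | idle) = 1/2.
P = 2/5 × 3/5 × 1/2 = 6/50 = 3/25.

3/25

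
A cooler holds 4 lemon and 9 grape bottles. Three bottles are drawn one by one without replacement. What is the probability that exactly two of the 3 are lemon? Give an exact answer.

27/143

One ordering (lemon drawn first) has probability 4/13 × 3/12 × 9/11 = 108/1716 = 9/143.
There are C(3,2) = 3 such orderings, each equally likely, so P = 3 × 9/143 = 27/143.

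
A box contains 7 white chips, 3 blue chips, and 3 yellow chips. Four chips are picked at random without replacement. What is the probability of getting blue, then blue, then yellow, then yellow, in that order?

3/1430

Multiply the probability of each draw given the previous ones:
P = 3/13 × 2/12 × 3/11 × 2/10 = 36/17160 = 3/1430.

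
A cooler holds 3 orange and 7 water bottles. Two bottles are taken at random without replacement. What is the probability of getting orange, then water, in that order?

7/30

Each draw changes the counts, so multiply the conditional probabilities along the sequence:
P = 3/10 × 7/9 = 21/90 = 7/30.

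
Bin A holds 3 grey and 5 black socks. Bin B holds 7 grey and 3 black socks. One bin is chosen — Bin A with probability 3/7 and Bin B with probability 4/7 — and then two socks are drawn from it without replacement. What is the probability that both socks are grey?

From Bin A: P(both grey) = (3/8)(2/7) = 3/28.
From Bin B: P(both grey) = (7/10)(6/9) = 7/15.
Total probability = (3/7)(3/28) + (4/7)(7/15) = 919/2940.

919/2940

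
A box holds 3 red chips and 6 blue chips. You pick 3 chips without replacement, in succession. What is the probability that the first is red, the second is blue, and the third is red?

1/14

Multiply the probability of each draw given the previous ones:
P = 3/9 × 6/8 × 2/7 = 36/504 = 1/14.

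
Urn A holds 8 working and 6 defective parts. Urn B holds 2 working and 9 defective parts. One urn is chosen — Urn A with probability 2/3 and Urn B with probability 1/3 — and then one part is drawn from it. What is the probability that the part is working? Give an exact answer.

34/77

From Urn A: P(working) = 8/14.
From Urn B: P(working) = 2/11.
Total probability = (2/3)(8/14) + (1/3)(2/11) = 34/77.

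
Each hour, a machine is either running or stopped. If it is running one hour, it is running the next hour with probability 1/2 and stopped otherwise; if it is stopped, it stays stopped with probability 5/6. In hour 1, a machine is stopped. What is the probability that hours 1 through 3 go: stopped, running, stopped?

Hour 1 is given. For each transition, use the conditional probability from the current state:
P(running | stopped) = 1/6; P(stopped | running) = 1/2.
P = 1/6 × 1/2 = 1/12.

1/12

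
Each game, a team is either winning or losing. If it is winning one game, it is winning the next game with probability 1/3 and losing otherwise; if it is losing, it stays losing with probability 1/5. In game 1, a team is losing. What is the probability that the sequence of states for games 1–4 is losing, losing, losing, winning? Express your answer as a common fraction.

4/125

Game 1 is given. For each transition, use the conditional probability from the current state:
P(losing | losing) = 1/5; P(losing | losing) = 1/5; P(winning | losing) = 4/5.
P = 1/5 × 1/5 × 4/5 = 4/125.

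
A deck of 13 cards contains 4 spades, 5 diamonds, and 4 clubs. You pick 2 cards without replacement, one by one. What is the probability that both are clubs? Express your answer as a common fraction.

P(all clubs) = 4/13 × 3/12 = 12/156 = 1/13.

1/13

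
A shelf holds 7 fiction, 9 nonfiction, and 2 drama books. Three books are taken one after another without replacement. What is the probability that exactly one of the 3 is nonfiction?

27/68

One ordering (nonfiction drawn first) has probability 9/18 × 9/17 × 8/16 = 648/4896 = 9/68.
There are C(3,1) = 3 such orderings, each equally likely, so P = 3 × 9/68 = 27/68.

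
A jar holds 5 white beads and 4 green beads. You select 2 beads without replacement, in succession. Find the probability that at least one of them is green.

P(no green) = 5/9 × 4/8 = 20/72 = 5/18.
P(at least one) = 1 − 5/18 = 13/18.

13/18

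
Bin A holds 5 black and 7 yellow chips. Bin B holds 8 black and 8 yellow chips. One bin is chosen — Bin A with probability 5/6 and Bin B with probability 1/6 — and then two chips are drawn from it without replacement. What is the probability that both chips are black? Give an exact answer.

From Bin A: P(both black) = (5/12)(4/11) = 5/33.
From Bin B: P(both black) = (8/16)(7/15) = 7/30.
Total probability = (5/6)(5/33) + (1/6)(7/30) = 109/660.

109/660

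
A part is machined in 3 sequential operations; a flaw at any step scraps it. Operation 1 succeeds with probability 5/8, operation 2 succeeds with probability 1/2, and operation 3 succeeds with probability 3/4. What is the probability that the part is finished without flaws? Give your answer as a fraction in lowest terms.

15/64

Each stage is reached only if all earlier stages succeed, so
P = 5/8 × 1/2 × 3/4 = 15/64.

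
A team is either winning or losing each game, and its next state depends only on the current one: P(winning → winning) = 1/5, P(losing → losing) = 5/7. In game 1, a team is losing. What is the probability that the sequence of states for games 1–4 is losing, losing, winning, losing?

8/49

Game 1 is given. For each transition, use the conditional probability from the current state:
P(losing | losing) = 5/7; P(winning | losing) = 2/7; P(losing | winning) = 4/5.
P = 5/7 × 2/7 × 4/5 = 40/245 = 8/49.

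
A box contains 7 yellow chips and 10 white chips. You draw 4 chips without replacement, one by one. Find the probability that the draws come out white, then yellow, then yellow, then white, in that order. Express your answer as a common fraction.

Chain rule:
P = 10/17 × 7/16 × 6/15 × 9/14 = 3780/57120 = 9/136.

9/136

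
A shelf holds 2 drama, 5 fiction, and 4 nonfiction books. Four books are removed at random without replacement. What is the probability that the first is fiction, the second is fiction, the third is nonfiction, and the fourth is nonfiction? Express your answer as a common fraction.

1/33

Each draw changes the counts, so multiply the conditional probabilities along the sequence:
P = 5/11 × 4/10 × 4/9 × 3/8 = 240/7920 = 1/33.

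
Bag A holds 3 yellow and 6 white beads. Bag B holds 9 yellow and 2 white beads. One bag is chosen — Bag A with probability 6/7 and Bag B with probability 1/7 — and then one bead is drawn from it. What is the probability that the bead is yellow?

31/77

From Bag A: P(yellow) = 3/9.
From Bag B: P(yellow) = 9/11.
Total probability = (6/7)(3/9) + (1/7)(9/11) = 31/77.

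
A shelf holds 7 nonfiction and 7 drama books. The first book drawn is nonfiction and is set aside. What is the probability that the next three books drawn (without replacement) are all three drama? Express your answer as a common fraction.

With the first book removed, 7 drama remain out of 13.
P = 7/13 × 6/12 × 5/11 = 210/1716 = 35/286.

35/286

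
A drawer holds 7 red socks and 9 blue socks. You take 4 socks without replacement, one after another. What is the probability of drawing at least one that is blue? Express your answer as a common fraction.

51/52

P(no blue) = 7/16 × 6/15 × 5/14 × 4/13 = 840/43680 = 1/52.
P(at least one) = 1 − 1/52 = 51/52.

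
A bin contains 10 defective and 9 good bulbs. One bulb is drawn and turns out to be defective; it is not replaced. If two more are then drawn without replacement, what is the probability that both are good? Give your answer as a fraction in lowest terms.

After the first draw, 9 of the remaining 18 bulbs are good.
P = 9/18 × 8/17 = 72/306 = 4/17.

4/17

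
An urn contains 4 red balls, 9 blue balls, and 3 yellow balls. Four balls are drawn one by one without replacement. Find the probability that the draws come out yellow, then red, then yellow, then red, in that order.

3/1820

Chain rule:
P = 3/16 × 4/15 × 2/14 × 3/13 = 72/43680 = 3/1820.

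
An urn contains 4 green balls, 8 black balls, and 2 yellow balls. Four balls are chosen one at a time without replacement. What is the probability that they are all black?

P = 8/14 × 7/13 × 6/12 × 5/11 = 1680/24024 = 10/143.

10/143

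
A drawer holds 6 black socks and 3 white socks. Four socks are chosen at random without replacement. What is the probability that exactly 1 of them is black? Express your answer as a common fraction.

1/21

One ordering (black drawn first) has probability 6/9 × 3/8 × 2/7 × 1/6 = 36/3024 = 1/84.
There are C(4,1) = 4 such orderings, each equally likely, so P = 4 × 1/84 = 1/21.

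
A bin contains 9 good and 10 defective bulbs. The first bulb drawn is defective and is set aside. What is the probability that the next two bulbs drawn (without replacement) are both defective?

4/17

With the first bulb removed, 9 defective remain out of 18.
P = 9/18 × 8/17 = 72/306 = 4/17.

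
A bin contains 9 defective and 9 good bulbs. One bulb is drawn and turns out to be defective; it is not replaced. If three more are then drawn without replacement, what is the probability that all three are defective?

After the first draw, 8 of the remaining 17 bulbs are defective.
P = 8/17 × 7/16 × 6/15 = 336/4080 = 7/85.

7/85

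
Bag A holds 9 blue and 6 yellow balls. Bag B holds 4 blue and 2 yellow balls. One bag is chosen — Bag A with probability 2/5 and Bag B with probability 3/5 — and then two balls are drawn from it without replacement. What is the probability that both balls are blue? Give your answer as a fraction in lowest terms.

66/175

From Bag A: P(both blue) = (9/15)(8/14) = 12/35.
From Bag B: P(both blue) = (4/6)(3/5) = 2/5.
Total probability = (2/5)(12/35) + (3/5)(2/5) = 66/175.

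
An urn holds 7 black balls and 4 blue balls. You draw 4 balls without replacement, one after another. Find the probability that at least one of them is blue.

P(no blue) = 7/11 × 6/10 × 5/9 × 4/8 = 840/7920 = 7/66.
P(at least one) = 1 − 7/66 = 59/66.

59/66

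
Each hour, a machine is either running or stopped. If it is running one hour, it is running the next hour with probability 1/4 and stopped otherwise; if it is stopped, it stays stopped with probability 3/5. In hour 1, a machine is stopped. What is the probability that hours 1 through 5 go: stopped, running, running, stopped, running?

3/100

Hour 1 is given. For each transition, use the conditional probability from the current state:
P(running | stopped) = 2/5; P(running | running) = 1/4; P(stopped | running) = 3/4; P(running | stopped) = 2/5.
P = 2/5 × 1/4 × 3/4 × 2/5 = 12/400 = 3/100.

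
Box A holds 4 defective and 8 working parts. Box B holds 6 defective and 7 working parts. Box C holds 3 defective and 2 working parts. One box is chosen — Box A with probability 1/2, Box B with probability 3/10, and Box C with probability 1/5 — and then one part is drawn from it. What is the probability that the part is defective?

From Box A: P(defective) = 4/12.
From Box B: P(defective) = 6/13.
From Box C: P(defective) = 3/5.
Total probability = (1/2)(4/12) + (3/10)(6/13) + (1/5)(3/5) = 829/1950.

829/1950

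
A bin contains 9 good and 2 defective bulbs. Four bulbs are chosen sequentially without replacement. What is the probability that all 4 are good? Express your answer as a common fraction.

P(every draw is good) = 9/11 × 8/10 × 7/9 × 6/8 = 3024/7920 = 21/55.

21/55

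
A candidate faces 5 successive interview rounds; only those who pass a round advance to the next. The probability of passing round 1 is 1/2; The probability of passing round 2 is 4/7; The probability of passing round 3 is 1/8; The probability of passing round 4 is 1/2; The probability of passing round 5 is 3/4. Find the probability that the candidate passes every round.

Each stage is reached only if all earlier stages succeed, so
P = 1/2 × 4/7 × 1/8 × 1/2 × 3/4 = 12/896 = 3/224.

3/224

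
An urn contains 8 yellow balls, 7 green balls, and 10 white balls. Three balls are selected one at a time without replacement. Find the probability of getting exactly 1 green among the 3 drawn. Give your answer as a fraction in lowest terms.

1071/2300

One ordering (green drawn first) has probability 7/25 × 18/24 × 17/23 = 2142/13800 = 357/2300.
There are C(3,1) = 3 such orderings, each equally likely, so P = 3 × 357/2300 = 1071/2300.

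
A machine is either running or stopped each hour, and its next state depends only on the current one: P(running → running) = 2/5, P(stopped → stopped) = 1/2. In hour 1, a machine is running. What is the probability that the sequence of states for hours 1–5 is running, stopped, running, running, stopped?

Hour 1 is given. For each transition, use the conditional probability from the current state:
P(stopped | running) = 3/5; P(running | stopped) = 1/2; P(running | running) = 2/5; P(stopped | running) = 3/5.
P = 3/5 × 1/2 × 2/5 × 3/5 = 18/250 = 9/125.

9/125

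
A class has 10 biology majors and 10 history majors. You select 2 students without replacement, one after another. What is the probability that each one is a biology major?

P = 10/20 × 9/19 = 90/380 = 9/38.

9/38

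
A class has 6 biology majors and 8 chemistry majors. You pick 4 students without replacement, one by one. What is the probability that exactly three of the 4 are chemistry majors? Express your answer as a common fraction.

One ordering (chemistry majors drawn first) has probability 8/14 × 7/13 × 6/12 × 6/11 = 2016/24024 = 12/143.
There are C(4,3) = 4 such orderings, each equally likely, so P = 4 × 12/143 = 48/143.

48/143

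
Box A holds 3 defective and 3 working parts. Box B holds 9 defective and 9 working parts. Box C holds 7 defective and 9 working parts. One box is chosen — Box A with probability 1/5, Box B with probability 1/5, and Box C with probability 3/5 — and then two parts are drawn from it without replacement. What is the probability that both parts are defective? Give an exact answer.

From Box A: P(both defective) = (3/6)(2/5) = 1/5.
From Box B: P(both defective) = (9/18)(8/17) = 4/17.
From Box C: P(both defective) = (7/16)(6/15) = 7/40.
Total probability = (1/5)(1/5) + (1/5)(4/17) + (3/5)(7/40) = 653/3400.

653/3400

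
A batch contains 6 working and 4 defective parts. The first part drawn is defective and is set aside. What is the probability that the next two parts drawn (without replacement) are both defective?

After the first draw, 3 of the remaining 9 parts are defective.
P = 3/9 × 2/8 = 6/72 = 1/12.

1/12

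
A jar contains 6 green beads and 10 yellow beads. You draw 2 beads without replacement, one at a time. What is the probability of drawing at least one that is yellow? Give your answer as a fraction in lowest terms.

7/8

P(no yellow) = 6/16 × 5/15 = 30/240 = 1/8.
P(at least one) = 1 − 1/8 = 7/8.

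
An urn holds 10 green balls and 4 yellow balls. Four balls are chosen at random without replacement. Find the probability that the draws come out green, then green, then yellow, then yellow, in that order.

45/1001

Each draw changes the counts, so multiply the conditional probabilities along the sequence:
P = 10/14 × 9/13 × 4/12 × 3/11 = 1080/24024 = 45/1001.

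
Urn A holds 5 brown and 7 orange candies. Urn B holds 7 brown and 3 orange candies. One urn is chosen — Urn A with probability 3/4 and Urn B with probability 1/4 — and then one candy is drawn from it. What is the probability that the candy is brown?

39/80

From Urn A: P(brown) = 5/12.
From Urn B: P(brown) = 7/10.
Total probability = (3/4)(5/12) + (1/4)(7/10) = 39/80.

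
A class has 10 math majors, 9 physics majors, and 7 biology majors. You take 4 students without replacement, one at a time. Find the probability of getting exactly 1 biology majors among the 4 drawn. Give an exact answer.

One ordering (a biology major drawn first) has probability 7/26 × 19/25 × 18/24 × 17/23 = 40698/358800 = 6783/59800.
There are C(4,1) = 4 such orderings, each equally likely, so P = 4 × 6783/59800 = 6783/14950.

6783/14950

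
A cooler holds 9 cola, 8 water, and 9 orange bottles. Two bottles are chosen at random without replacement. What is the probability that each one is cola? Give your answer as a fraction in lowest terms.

P(every draw is cola) = 9/26 × 8/25 = 72/650 = 36/325.

36/325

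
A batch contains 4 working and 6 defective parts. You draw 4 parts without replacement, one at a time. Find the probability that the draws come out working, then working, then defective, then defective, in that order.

Multiply the probability of each draw given the previous ones:
P = 4/10 × 3/9 × 6/8 × 5/7 = 360/5040 = 1/14.

1/14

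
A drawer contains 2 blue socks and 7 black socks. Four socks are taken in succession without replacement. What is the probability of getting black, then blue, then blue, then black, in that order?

Each draw changes the counts, so multiply the conditional probabilities along the sequence:
P = 7/9 × 2/8 × 1/7 × 6/6 = 84/3024 = 1/36.

1/36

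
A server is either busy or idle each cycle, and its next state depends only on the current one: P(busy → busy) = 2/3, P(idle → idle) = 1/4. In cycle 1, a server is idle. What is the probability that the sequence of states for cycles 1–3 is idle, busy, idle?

Cycle 1 is given. For each transition, use the conditional probability from the current state:
P(busy | idle) = 3/4; P(idle | busy) = 1/3.
P = 3/4 × 1/3 = 3/12 = 1/4.

1/4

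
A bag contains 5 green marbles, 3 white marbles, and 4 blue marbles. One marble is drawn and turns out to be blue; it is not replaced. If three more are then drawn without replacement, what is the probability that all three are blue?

After the first draw, 3 of the remaining 11 marbles are blue.
P = 3/11 × 2/10 × 1/9 = 6/990 = 1/165.

1/165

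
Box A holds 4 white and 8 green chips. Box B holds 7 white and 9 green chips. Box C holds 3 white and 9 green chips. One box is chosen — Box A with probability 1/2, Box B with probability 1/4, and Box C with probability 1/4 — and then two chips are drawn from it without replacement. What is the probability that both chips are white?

177/1760

From Box A: P(both white) = (4/12)(3/11) = 1/11.
From Box B: P(both white) = (7/16)(6/15) = 7/40.
From Box C: P(both white) = (3/12)(2/11) = 1/22.
Total probability = (1/2)(1/11) + (1/4)(7/40) + (1/4)(1/22) = 177/1760.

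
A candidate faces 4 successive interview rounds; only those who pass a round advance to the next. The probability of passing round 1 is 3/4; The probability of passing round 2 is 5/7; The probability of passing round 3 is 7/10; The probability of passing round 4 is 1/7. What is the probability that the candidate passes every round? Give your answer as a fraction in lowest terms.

3/56

Multiplying along the chain,
P = 3/4 × 5/7 × 7/10 × 1/7 = 105/1960 = 3/56.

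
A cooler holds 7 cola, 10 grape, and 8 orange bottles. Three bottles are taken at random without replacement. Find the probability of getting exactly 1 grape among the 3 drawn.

One ordering (grape drawn first) has probability 10/25 × 15/24 × 14/23 = 2100/13800 = 7/46.
There are C(3,1) = 3 such orderings, each equally likely, so P = 3 × 7/46 = 21/46.

21/46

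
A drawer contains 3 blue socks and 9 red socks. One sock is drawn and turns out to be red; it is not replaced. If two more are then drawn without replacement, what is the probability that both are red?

28/55

After the first draw, 8 of the remaining 11 socks are red.
P = 8/11 × 7/10 = 56/110 = 28/55.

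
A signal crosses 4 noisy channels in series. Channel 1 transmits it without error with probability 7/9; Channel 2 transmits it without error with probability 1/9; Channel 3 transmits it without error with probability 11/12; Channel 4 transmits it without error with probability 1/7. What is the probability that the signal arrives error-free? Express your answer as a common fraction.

Each stage is reached only if all earlier stages succeed, so
P = 7/9 × 1/9 × 11/12 × 1/7 = 77/6804 = 11/972.

11/972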